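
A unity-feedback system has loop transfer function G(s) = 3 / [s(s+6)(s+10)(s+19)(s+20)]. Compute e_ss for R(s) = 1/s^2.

7600

System type = 1 (one pole at s=0).
K_v = lim_{s→0} s·G(s) = 3 / (6·10·19·20) = 1/7600.
e_ss = 1/K_v = 1/(1/7600) = 7600.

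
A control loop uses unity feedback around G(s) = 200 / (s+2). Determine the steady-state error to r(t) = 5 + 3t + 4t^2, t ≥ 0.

No free integrators in G(s): this is a type 0 system. Taking each input component in turn:
  • 5: e_ss = 5/(1+K_p) with K_p=100 → 5/101.
  • 3t: a type-0 system cannot track it, e_ss → ∞.
  • 4t^2: a type-0 system cannot track it, e_ss → ∞.
The unbounded component dominates.

infinity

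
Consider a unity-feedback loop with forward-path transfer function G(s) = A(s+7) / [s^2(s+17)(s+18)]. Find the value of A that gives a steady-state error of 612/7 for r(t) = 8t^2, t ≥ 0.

System type = 2 (two poles at s=0).
K_a = lim_{s→0} s^2·G(s) = A·7 / (17·18) = (7/306)·A.
e_ss = 16/K_a = 612/7 ⇒ K_a = 28/153 ⇒ A = (28/153)/(7/306) = 8.

8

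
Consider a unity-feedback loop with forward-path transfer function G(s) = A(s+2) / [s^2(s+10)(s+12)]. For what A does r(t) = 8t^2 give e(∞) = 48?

20

Two free integrators in G(s): this is a type 2 system.
K_a = lim_{s→0} s^2·G(s) = A·2 / (10·12) = (1/60)·A.
e_ss = 16/K_a = 48 ⇒ K_a = 1/3 ⇒ A = (1/3)/(1/60) = 20.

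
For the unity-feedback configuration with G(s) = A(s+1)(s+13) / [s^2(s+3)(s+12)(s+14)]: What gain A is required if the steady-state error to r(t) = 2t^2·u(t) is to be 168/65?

Two free integrators in G(s): this is a type 2 system.
K_a = lim_{s→0} s^2·G(s) = A·1·13 / (3·12·14) = (13/504)·A.
e_ss = 4/K_a = 168/65 ⇒ K_a = 65/42 ⇒ A = (65/42)/(13/504) = 60.

60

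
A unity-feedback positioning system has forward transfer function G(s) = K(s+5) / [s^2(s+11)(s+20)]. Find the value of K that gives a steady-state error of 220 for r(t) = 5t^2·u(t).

The open loop has two poles at the origin → type 2 system.
K_a = lim_{s→0} s^2·G(s) = K·5 / (11·20) = (1/44)·K.
e_ss = 10/K_a = 220 ⇒ K_a = 1/22 ⇒ K = (1/22)/(1/44) = 2.

2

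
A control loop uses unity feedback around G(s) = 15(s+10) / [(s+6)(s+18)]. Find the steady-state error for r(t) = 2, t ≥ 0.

36/43

The open loop has no poles at the origin → type 0 system.
K_p = lim_{s→0} G(s) = 15·10 / (6·18) = 25/18.
e_ss = 2/(1 + K_p) = 2/(43/18) = 36/43.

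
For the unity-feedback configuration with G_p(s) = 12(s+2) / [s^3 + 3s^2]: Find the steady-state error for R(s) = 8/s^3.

1

The denominator has no term below 3s^2 — 2 poles at s=0, type 2.
K_a = lim_{s→0} s^2·G_p(s) = 12·2 / 3 = 8.
r(t) = 4t^2 gives R(s) = 8/s^3.
e_ss = 8/K_a = 8/8 = 1.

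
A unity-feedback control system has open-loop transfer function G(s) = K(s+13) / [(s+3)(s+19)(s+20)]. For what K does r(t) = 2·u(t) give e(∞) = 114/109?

80

No free integrators in G(s): this is a type 0 system.
K_p = lim_{s→0} G(s) = K·13 / (3·19·20) = (13/1140)·K.
e_ss = 2/(1 + K_p) = 114/109 ⇒ 1 + (13/1140)·K = 109/57 ⇒ K = 80.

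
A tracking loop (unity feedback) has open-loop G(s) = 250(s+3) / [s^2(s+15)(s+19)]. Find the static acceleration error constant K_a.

50/19

Two free integrators in G(s): this is a type 2 system.
K_a = lim_{s→0} s^2·G(s) = 250·3 / (15·19) = 50/19.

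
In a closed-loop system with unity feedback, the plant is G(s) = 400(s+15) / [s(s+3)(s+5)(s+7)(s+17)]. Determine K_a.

0

System type = 1 (one pole at s=0).
K_a = lim_{s→0} s^2·G(s) = 0 (the extra factor of s kills the finite limit).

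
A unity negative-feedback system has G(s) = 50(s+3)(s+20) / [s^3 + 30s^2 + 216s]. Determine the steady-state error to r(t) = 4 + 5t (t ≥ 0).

The denominator has no term below 216s — 1 pole at s=0, type 1. Treating each term separately:
  • 4: tracked with zero error.
  • 5t: e_ss = 5/K_v with K_v=125/9 → 0.36.
Total e_ss = 0.36.

0.36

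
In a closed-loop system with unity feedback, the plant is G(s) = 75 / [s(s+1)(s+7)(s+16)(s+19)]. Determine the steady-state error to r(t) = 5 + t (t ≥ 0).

2128/75

System type = 1 (one pole at s=0). Treating each term separately:
  • 5: tracked with zero error.
  • t: e_ss = 1/K_v with K_v=75/2128 → 2128/75.
Total e_ss = 2128/75.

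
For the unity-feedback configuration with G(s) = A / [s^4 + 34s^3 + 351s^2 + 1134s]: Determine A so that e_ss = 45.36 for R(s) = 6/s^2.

Lowest-order denominator term is 1134s, so the open loop has 1 pole at the origin → type 1 system.
K_v = lim_{s→0} s·G(s) = A / 1134 = (1/1134)·A.
e_ss = 6/K_v = 45.36 ⇒ K_v = 25/189 ⇒ A = (25/189)/(1/1134) = 150.

150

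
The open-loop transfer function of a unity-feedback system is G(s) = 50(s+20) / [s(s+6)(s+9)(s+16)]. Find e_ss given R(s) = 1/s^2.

0.864

One free integrator in G(s): this is a type 1 system.
K_v = lim_{s→0} s·G(s) = 50·20 / (6·9·16) = 125/108.
e_ss = 1/K_v = 1/(125/108) = 0.864.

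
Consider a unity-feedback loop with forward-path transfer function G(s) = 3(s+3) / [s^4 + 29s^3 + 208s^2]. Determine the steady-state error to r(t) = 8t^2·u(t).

3328/9

The denominator has no term below 208s^2 — 2 poles at s=0, type 2.
K_a = lim_{s→0} s^2·G(s) = 3·3 / 208 = 9/208.
r(t) = 8t^2 gives R(s) = 16/s^3.
e_ss = 16/K_a = 16/(9/208) = 3328/9.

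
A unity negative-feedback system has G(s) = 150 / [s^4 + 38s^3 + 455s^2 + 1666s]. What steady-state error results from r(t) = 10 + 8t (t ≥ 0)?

6664/75

The denominator has no term below 1666s — 1 pole at s=0, type 1. By superposition:
  • 10: tracked with zero error.
  • 8t: e_ss = 8/K_v with K_v=75/833 → 6664/75.
Total e_ss = 6664/75.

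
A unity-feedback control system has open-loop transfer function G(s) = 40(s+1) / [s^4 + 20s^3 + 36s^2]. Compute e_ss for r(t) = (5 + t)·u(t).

The denominator has no term below 36s^2 — 2 poles at s=0, type 2. By superposition:
  • 5: tracked with zero error.
  • t: tracked with zero error.
Total e_ss = 0.

0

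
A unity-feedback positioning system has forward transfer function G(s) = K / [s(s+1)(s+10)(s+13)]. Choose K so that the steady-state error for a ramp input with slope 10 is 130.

One free integrator in G(s): this is a type 1 system.
K_v = lim_{s→0} s·G(s) = K / (1·10·13) = (1/130)·K.
e_ss = 10/K_v = 130 ⇒ K_v = 1/13 ⇒ K = (1/13)/(1/130) = 10.

10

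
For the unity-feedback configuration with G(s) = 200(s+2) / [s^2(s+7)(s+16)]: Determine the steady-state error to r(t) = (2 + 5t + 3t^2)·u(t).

1.68

Two free integrators in G(s): this is a type 2 system. Treating each term separately:
  • 2: tracked with zero error.
  • 5t: tracked with zero error.
  • 3t^2: e_ss = 6/K_a with K_a=25/7 → 1.68.
Total e_ss = 1.68.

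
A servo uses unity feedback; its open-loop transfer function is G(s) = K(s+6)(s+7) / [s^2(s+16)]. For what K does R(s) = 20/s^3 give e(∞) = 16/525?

250

G(s) has two factors of s in the denominator, so the system is type 2.
K_a = lim_{s→0} s^2·G(s) = K·6·7 / (16) = 2.625·K.
e_ss = 20/K_a = 16/525 ⇒ K_a = 656.25 ⇒ K = 656.25/2.625 = 250.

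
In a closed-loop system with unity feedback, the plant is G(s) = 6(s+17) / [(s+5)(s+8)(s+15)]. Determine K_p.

System type = 0 (no poles at s=0).
K_p = lim_{s→0} G(s) = 6·17 / (5·8·15) = 0.17.

0.17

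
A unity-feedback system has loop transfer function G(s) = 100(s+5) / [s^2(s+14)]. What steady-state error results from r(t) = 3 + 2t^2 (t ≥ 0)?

System type = 2 (two poles at s=0). Taking each input component in turn:
  • 3: tracked with zero error.
  • 2t^2: e_ss = 4/K_a with K_a=250/7 → 0.112.
Total e_ss = 0.112.

0.112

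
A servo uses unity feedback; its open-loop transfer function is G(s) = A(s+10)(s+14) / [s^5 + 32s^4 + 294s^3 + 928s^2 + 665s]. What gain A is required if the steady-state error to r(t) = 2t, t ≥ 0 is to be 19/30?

The denominator has no term below 665s — 1 pole at s=0, type 1.
K_v = lim_{s→0} s·G(s) = A·10·14 / 665 = (4/19)·A.
e_ss = 2/K_v = 19/30 ⇒ K_v = 60/19 ⇒ A = (60/19)/(4/19) = 15.

15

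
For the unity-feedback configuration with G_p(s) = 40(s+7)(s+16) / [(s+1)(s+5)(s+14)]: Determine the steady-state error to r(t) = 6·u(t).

No free integrators in G_p(s): this is a type 0 system.
K_p = lim_{s→0} G_p(s) = 40·7·16 / (1·5·14) = 64.
e_ss = 6/(1 + K_p) = 6/65.

6/65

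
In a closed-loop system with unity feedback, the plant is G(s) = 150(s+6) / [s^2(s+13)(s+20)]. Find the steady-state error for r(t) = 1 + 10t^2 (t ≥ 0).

The open loop has two poles at the origin → type 2 system. By superposition:
  • 1: tracked with zero error.
  • 10t^2: e_ss = 20/K_a with K_a=45/13 → 52/9.
Total e_ss = 52/9.

52/9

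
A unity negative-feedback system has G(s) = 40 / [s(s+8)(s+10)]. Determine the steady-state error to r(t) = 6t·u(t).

G(s) has one factor of s in the denominator, so the system is type 1.
K_v = lim_{s→0} s·G(s) = 40 / (8·10) = 0.5.
e_ss = 6/K_v = 6/0.5 = 12.

12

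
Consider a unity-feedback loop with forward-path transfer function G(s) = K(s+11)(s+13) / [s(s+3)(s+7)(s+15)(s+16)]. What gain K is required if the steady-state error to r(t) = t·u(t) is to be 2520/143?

System type = 1 (one pole at s=0).
K_v = lim_{s→0} s·G(s) = K·11·13 / (3·7·15·16) = (143/5040)·K.
e_ss = 1/K_v = 2520/143 ⇒ K_v = 143/2520 ⇒ K = (143/2520)/(143/5040) = 2.

2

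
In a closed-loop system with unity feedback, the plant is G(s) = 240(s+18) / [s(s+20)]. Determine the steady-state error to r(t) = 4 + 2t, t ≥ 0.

The open loop has one pole at the origin → type 1 system. Treating each term separately:
  • 4: tracked with zero error.
  • 2t: e_ss = 2/K_v with K_v=216 → 1/108.
Total e_ss = 1/108.

1/108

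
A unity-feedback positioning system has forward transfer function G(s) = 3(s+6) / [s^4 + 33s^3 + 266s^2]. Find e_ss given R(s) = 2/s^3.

266/9

The denominator has no term below 266s^2 — 2 poles at s=0, type 2.
K_a = lim_{s→0} s^2·G(s) = 3·6 / 266 = 9/133.
r(t) = t^2 gives R(s) = 2/s^3.
e_ss = 2/K_a = 2/(9/133) = 266/9.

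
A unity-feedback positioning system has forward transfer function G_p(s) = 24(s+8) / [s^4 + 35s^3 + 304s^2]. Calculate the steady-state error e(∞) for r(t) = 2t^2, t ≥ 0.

19/3

Factoring s^2 from the denominator leaves a polynomial with constant term 304, so the system is type 2.
K_a = lim_{s→0} s^2·G_p(s) = 24·8 / 304 = 12/19.
r(t) = 2t^2 gives R(s) = 4/s^3.
e_ss = 4/K_a = 4/(12/19) = 19/3.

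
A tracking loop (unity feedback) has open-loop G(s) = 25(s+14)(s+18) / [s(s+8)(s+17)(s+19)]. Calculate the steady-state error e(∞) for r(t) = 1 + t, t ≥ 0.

646/1575

System type = 1 (one pole at s=0). Taking each input component in turn:
  • 1: tracked with zero error.
  • t: e_ss = 1/K_v with K_v=1575/646 → 646/1575.
Total e_ss = 646/1575.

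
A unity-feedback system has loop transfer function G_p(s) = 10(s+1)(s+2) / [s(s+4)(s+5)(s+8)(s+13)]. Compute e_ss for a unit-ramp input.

104

The open loop has one pole at the origin → type 1 system.
K_v = lim_{s→0} s·G_p(s) = 10·1·2 / (4·5·8·13) = 1/104.
e_ss = 1/K_v = 1/(1/104) = 104.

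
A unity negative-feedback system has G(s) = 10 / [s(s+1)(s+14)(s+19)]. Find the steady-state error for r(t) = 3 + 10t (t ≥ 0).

One free integrator in G(s): this is a type 1 system. Taking each input component in turn:
  • 3: tracked with zero error.
  • 10t: e_ss = 10/K_v with K_v=5/133 → 266.
Total e_ss = 266.

266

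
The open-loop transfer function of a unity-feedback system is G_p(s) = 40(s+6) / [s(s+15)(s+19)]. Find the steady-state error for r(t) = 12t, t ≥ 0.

14.25

System type = 1 (one pole at s=0).
K_v = lim_{s→0} s·G_p(s) = 40·6 / (15·19) = 16/19.
e_ss = 12/K_v = 12/(16/19) = 14.25.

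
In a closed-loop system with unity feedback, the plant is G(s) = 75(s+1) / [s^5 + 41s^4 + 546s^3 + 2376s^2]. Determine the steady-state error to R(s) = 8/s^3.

Factoring s^2 from the denominator leaves a polynomial with constant term 2376, so the system is type 2.
K_a = lim_{s→0} s^2·G(s) = 75·1 / 2376 = 25/792.
r(t) = 4t^2 gives R(s) = 8/s^3.
e_ss = 8/K_a = 8/(25/792) = 253.44.

253.44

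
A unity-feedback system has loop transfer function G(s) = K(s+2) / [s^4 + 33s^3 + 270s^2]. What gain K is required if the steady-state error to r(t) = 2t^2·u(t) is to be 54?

10

The denominator has no term below 270s^2 — 2 poles at s=0, type 2.
K_a = lim_{s→0} s^2·G(s) = K·2 / 270 = (1/135)·K.
e_ss = 4/K_a = 54 ⇒ K_a = 2/27 ⇒ K = (2/27)/(1/135) = 10.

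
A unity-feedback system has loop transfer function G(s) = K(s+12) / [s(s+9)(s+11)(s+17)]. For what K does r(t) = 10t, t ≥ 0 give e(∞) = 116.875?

G(s) has one factor of s in the denominator, so the system is type 1.
K_v = lim_{s→0} s·G(s) = K·12 / (9·11·17) = (4/561)·K.
e_ss = 10/K_v = 116.875 ⇒ K_v = 16/187 ⇒ K = (16/187)/(4/561) = 12.

12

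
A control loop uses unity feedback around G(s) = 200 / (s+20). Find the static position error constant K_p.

System type = 0 (no poles at s=0).
K_p = lim_{s→0} G(s) = 200 / (20) = 10.

10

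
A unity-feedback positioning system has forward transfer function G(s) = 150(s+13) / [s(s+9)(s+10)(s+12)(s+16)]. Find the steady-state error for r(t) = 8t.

4608/65

System type = 1 (one pole at s=0).
K_v = lim_{s→0} s·G(s) = 150·13 / (9·10·12·16) = 65/576.
e_ss = 8/K_v = 8/(65/576) = 4608/65.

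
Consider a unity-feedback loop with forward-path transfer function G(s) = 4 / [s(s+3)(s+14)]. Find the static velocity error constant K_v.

One free integrator in G(s): this is a type 1 system.
K_v = lim_{s→0} s·G(s) = 4 / (3·14) = 2/21.

2/21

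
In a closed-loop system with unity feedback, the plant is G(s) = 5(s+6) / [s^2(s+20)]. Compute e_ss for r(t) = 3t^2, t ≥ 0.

System type = 2 (two poles at s=0).
K_a = lim_{s→0} s^2·G(s) = 5·6 / (20) = 1.5.
r(t) = 3t^2 gives R(s) = 6/s^3.
e_ss = 6/K_a = 6/1.5 = 4.

4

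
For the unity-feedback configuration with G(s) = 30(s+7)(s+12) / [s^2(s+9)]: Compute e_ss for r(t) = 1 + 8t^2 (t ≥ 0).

Two free integrators in G(s): this is a type 2 system. By superposition:
  • 1: tracked with zero error.
  • 8t^2: e_ss = 16/K_a with K_a=280 → 2/35.
Total e_ss = 2/35.

2/35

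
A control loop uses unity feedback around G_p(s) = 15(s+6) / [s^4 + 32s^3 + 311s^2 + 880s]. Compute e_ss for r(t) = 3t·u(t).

88/3

Lowest-order denominator term is 880s, so the open loop has 1 pole at the origin → type 1 system.
K_v = lim_{s→0} s·G_p(s) = 15·6 / 880 = 9/88.
e_ss = 3/K_v = 3/(9/88) = 88/3.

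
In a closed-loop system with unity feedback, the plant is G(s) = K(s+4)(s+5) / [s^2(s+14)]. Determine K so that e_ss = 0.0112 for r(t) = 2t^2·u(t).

G(s) has two factors of s in the denominator, so the system is type 2.
K_a = lim_{s→0} s^2·G(s) = K·4·5 / (14) = (10/7)·K.
e_ss = 4/K_a = 0.0112 ⇒ K_a = 2500/7 ⇒ K = (2500/7)/(10/7) = 250.

250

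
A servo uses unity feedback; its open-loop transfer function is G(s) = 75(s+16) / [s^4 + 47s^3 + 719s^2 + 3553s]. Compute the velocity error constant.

1200/3553

Lowest-order denominator term is 3553s, so the open loop has 1 pole at the origin → type 1 system.
K_v = lim_{s→0} s·G(s) = 75·16 / 3553 = 1200/3553.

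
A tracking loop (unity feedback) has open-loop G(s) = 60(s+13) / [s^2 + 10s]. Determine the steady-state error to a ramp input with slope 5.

The denominator has no term below 10s — 1 pole at s=0, type 1.
K_v = lim_{s→0} s·G(s) = 60·13 / 10 = 78.
e_ss = 5/K_v = 5/78.

5/78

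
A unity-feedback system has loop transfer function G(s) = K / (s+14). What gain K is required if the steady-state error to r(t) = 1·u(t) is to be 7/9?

No free integrators in G(s): this is a type 0 system.
K_p = lim_{s→0} G(s) = K / (14) = (1/14)·K.
e_ss = 1/(1 + K_p) = 7/9 ⇒ 1 + (1/14)·K = 9/7 ⇒ K = 4.

4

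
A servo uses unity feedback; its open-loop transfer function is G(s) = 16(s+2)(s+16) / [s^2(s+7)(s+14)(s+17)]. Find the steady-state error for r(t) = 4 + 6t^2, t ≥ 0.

2499/64

System type = 2 (two poles at s=0). By superposition:
  • 4: tracked with zero error.
  • 6t^2: e_ss = 12/K_a with K_a=256/833 → 2499/64.
Total e_ss = 2499/64.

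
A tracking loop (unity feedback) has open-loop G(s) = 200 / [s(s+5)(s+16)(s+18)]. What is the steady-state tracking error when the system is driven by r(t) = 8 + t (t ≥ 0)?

The open loop has one pole at the origin → type 1 system. Treating each term separately:
  • 8: tracked with zero error.
  • t: e_ss = 1/K_v with K_v=5/36 → 7.2.
Total e_ss = 7.2.

7.2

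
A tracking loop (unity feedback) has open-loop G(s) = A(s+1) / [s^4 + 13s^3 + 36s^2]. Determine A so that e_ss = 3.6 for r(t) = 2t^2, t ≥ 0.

Factoring s^2 from the denominator leaves a polynomial with constant term 36, so the system is type 2.
K_a = lim_{s→0} s^2·G(s) = A·1 / 36 = (1/36)·A.
e_ss = 4/K_a = 3.6 ⇒ K_a = 10/9 ⇒ A = (10/9)/(1/36) = 40.

40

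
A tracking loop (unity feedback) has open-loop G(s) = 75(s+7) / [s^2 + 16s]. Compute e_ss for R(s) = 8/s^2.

The denominator has no term below 16s — 1 pole at s=0, type 1.
K_v = lim_{s→0} s·G(s) = 75·7 / 16 = 32.8125.
e_ss = 8/K_v = 8/32.8125 = 128/525.

128/525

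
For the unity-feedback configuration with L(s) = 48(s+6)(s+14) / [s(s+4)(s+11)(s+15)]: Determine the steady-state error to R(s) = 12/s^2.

System type = 1 (one pole at s=0).
K_v = lim_{s→0} s·L(s) = 48·6·14 / (4·11·15) = 336/55.
e_ss = 12/K_v = 12/(336/55) = 55/28.

55/28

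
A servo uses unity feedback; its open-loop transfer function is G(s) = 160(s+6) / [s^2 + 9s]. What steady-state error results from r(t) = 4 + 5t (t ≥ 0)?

Lowest-order denominator term is 9s, so the open loop has 1 pole at the origin → type 1 system. By superposition:
  • 4: tracked with zero error.
  • 5t: e_ss = 5/K_v with K_v=320/3 → 3/64.
Total e_ss = 3/64.

3/64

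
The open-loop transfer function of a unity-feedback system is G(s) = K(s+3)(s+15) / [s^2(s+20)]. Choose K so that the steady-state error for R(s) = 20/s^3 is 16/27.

G(s) has two factors of s in the denominator, so the system is type 2.
K_a = lim_{s→0} s^2·G(s) = K·3·15 / (20) = 2.25·K.
e_ss = 20/K_a = 16/27 ⇒ K_a = 33.75 ⇒ K = 33.75/2.25 = 15.

15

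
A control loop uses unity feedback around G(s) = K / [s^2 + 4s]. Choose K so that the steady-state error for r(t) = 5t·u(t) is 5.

Factoring s from the denominator leaves a polynomial with constant term 4, so the system is type 1.
K_v = lim_{s→0} s·G(s) = K / 4 = 0.25·K.
e_ss = 5/K_v = 5 ⇒ K_v = 1 ⇒ K = 1/0.25 = 4.

4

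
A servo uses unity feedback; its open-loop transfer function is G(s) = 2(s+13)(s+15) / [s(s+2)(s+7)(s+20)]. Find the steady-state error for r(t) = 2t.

56/39

One free integrator in G(s): this is a type 1 system.
K_v = lim_{s→0} s·G(s) = 2·13·15 / (2·7·20) = 39/28.
e_ss = 2/K_v = 2/(39/28) = 56/39.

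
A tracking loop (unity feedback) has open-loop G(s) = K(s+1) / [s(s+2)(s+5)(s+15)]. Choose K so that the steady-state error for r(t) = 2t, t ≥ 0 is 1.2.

G(s) has one factor of s in the denominator, so the system is type 1.
K_v = lim_{s→0} s·G(s) = K·1 / (2·5·15) = (1/150)·K.
e_ss = 2/K_v = 1.2 ⇒ K_v = 5/3 ⇒ K = (5/3)/(1/150) = 250.

250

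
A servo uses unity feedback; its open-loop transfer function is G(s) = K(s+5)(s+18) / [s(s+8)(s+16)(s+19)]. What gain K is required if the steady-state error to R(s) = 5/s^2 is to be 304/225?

System type = 1 (one pole at s=0).
K_v = lim_{s→0} s·G(s) = K·5·18 / (8·16·19) = (45/1216)·K.
e_ss = 5/K_v = 304/225 ⇒ K_v = 1125/304 ⇒ K = (1125/304)/(45/1216) = 100.

100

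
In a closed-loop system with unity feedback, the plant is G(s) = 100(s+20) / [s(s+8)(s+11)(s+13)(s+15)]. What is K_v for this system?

50/429

G(s) has one factor of s in the denominator, so the system is type 1.
K_v = lim_{s→0} s·G(s) = 100·20 / (8·11·13·15) = 50/429.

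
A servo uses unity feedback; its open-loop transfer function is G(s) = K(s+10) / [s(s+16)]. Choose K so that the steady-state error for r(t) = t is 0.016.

100

The open loop has one pole at the origin → type 1 system.
K_v = lim_{s→0} s·G(s) = K·10 / (16) = 0.625·K.
e_ss = 1/K_v = 0.016 ⇒ K_v = 62.5 ⇒ K = 62.5/0.625 = 100.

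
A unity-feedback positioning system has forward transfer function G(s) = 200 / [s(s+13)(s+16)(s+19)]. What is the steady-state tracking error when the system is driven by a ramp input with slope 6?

G(s) has one factor of s in the denominator, so the system is type 1.
K_v = lim_{s→0} s·G(s) = 200 / (13·16·19) = 25/494.
e_ss = 6/K_v = 6/(25/494) = 118.56.

118.56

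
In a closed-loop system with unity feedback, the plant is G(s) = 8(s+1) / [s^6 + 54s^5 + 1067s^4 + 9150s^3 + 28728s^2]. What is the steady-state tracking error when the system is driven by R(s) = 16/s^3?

57456

Factoring s^2 from the denominator leaves a polynomial with constant term 28728, so the system is type 2.
K_a = lim_{s→0} s^2·G(s) = 8·1 / 28728 = 1/3591.
r(t) = 8t^2 gives R(s) = 16/s^3.
e_ss = 16/K_a = 16/(1/3591) = 57456.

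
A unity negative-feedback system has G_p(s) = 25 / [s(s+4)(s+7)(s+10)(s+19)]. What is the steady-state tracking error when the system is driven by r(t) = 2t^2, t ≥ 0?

System type = 1 (one pole at s=0).
K_a = lim_{s→0} s^2·G_p(s) = 0; the steady-state error to this parabolic input grows without bound.

infinity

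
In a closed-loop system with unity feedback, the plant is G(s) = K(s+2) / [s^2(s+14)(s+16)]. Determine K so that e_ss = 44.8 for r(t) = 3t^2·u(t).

G(s) has two factors of s in the denominator, so the system is type 2.
K_a = lim_{s→0} s^2·G(s) = K·2 / (14·16) = (1/112)·K.
e_ss = 6/K_a = 44.8 ⇒ K_a = 15/112 ⇒ K = (15/112)/(1/112) = 15.

15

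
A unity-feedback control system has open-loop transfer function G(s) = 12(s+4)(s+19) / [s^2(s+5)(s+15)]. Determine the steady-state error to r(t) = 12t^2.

75/38

The open loop has two poles at the origin → type 2 system.
K_a = lim_{s→0} s^2·G(s) = 12·4·19 / (5·15) = 12.16.
r(t) = 12t^2 gives R(s) = 24/s^3.
e_ss = 24/K_a = 24/12.16 = 75/38.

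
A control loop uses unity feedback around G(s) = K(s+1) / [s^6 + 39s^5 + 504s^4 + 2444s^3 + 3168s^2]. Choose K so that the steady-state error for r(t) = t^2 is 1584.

4

The denominator has no term below 3168s^2 — 2 poles at s=0, type 2.
K_a = lim_{s→0} s^2·G(s) = K·1 / 3168 = (1/3168)·K.
e_ss = 2/K_a = 1584 ⇒ K_a = 1/792 ⇒ K = (1/792)/(1/3168) = 4.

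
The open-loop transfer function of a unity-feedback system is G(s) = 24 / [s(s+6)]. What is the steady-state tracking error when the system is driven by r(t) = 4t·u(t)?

1

G(s) has one factor of s in the denominator, so the system is type 1.
K_v = lim_{s→0} s·G(s) = 24 / (6) = 4.
e_ss = 4/K_v = 4/4 = 1.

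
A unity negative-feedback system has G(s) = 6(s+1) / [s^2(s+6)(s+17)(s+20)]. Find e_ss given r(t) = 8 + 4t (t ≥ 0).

0

System type = 2 (two poles at s=0). By superposition:
  • 8: tracked with zero error.
  • 4t: tracked with zero error.
Total e_ss = 0.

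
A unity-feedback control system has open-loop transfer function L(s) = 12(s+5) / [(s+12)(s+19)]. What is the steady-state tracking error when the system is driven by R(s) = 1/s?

System type = 0 (no poles at s=0).
K_p = lim_{s→0} L(s) = 12·5 / (12·19) = 5/19.
e_ss = 1/(1 + K_p) = 1/(24/19) = 19/24.

19/24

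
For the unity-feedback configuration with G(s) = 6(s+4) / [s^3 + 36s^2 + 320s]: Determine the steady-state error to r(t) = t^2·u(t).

The denominator has no term below 320s — 1 pole at s=0, type 1.
For a type-1 system K_a = 0, so e_ss to a parabolic input is unbounded.

infinity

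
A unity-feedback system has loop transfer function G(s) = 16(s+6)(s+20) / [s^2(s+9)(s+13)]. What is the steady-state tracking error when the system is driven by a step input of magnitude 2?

0

System type = 2 (two poles at s=0).
A type-2 system has K_p = ∞, so it tracks a step input with zero steady-state error.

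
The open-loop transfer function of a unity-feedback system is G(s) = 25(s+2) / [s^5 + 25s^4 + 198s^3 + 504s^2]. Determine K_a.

25/252

The denominator has no term below 504s^2 — 2 poles at s=0, type 2.
K_a = lim_{s→0} s^2·G(s) = 25·2 / 504 = 25/252.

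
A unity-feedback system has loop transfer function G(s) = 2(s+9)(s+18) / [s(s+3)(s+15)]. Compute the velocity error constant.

G(s) has one factor of s in the denominator, so the system is type 1.
K_v = lim_{s→0} s·G(s) = 2·9·18 / (3·15) = 7.2.

7.2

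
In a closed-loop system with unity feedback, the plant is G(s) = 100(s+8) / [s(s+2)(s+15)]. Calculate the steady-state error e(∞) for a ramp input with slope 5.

0.1875

System type = 1 (one pole at s=0).
K_v = lim_{s→0} s·G(s) = 100·8 / (2·15) = 80/3.
e_ss = 5/K_v = 5/(80/3) = 0.1875.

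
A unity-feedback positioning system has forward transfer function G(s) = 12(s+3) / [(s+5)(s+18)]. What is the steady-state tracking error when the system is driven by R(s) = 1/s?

G(s) has no factors of s in the denominator, so the system is type 0.
K_p = lim_{s→0} G(s) = 12·3 / (5·18) = 0.4.
e_ss = 1/(1 + K_p) = 1/1.4 = 5/7.

5/7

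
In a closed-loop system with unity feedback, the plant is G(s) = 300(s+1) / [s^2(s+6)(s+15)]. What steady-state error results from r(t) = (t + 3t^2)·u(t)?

1.8

Two free integrators in G(s): this is a type 2 system. Treating each term separately:
  • t: tracked with zero error.
  • 3t^2: e_ss = 6/K_a with K_a=10/3 → 1.8.
Total e_ss = 1.8.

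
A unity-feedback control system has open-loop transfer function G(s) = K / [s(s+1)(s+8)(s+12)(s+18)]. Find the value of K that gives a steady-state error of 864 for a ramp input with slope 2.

The open loop has one pole at the origin → type 1 system.
K_v = lim_{s→0} s·G(s) = K / (1·8·12·18) = (1/1728)·K.
e_ss = 2/K_v = 864 ⇒ K_v = 1/432 ⇒ K = (1/432)/(1/1728) = 4.

4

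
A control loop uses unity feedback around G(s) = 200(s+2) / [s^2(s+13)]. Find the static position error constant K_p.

K_p = lim_{s→0} G(s); with 2 poles at the origin the limit diverges, so K_p = ∞.

infinity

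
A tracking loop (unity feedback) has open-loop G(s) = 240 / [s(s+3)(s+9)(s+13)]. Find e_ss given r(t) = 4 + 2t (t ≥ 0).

The open loop has one pole at the origin → type 1 system. By superposition:
  • 4: tracked with zero error.
  • 2t: e_ss = 2/K_v with K_v=80/117 → 2.925.
Total e_ss = 2.925.

2.925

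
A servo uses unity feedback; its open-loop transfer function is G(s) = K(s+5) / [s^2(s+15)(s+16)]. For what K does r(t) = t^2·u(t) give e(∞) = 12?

G(s) has two factors of s in the denominator, so the system is type 2.
K_a = lim_{s→0} s^2·G(s) = K·5 / (15·16) = (1/48)·K.
e_ss = 2/K_a = 12 ⇒ K_a = 1/6 ⇒ K = (1/6)/(1/48) = 8.

8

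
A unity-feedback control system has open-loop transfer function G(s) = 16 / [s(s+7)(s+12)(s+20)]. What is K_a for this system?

The open loop has one pole at the origin → type 1 system.
K_a = lim_{s→0} s^2·G(s) = 0 (the extra factor of s kills the finite limit).

0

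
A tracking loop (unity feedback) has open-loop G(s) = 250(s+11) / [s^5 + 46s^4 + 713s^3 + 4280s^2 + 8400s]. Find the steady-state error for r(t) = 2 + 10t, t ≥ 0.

336/11

The denominator has no term below 8400s — 1 pole at s=0, type 1. By superposition:
  • 2: tracked with zero error.
  • 10t: e_ss = 10/K_v with K_v=55/168 → 336/11.
Total e_ss = 336/11.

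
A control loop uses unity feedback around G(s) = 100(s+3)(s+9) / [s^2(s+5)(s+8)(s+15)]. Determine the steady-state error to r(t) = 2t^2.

G(s) has two factors of s in the denominator, so the system is type 2.
K_a = lim_{s→0} s^2·G(s) = 100·3·9 / (5·8·15) = 4.5.
r(t) = 2t^2 gives R(s) = 4/s^3.
e_ss = 4/K_a = 4/4.5 = 8/9.

8/9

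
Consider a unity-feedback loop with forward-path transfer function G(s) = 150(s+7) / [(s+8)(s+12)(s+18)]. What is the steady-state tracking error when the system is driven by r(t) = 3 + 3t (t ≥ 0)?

G(s) has no factors of s in the denominator, so the system is type 0. Treating each term separately:
  • 3: e_ss = 3/(1+K_p) with K_p=175/288 → 864/463.
  • 3t: a type-0 system cannot track it, e_ss → ∞.
The unbounded component dominates.

infinity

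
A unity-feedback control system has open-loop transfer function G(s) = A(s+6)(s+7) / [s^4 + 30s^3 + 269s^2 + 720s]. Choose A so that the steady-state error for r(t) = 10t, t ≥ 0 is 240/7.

Lowest-order denominator term is 720s, so the open loop has 1 pole at the origin → type 1 system.
K_v = lim_{s→0} s·G(s) = A·6·7 / 720 = (7/120)·A.
e_ss = 10/K_v = 240/7 ⇒ K_v = 7/24 ⇒ A = (7/24)/(7/120) = 5.

5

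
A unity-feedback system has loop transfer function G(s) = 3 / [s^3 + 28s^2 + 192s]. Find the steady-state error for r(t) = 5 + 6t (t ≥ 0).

384

The denominator has no term below 192s — 1 pole at s=0, type 1. By superposition:
  • 5: tracked with zero error.
  • 6t: e_ss = 6/K_v with K_v=1/64 → 384.
Total e_ss = 384.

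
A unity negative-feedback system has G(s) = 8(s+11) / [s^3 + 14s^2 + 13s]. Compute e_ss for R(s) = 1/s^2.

13/88

Factoring s from the denominator leaves a polynomial with constant term 13, so the system is type 1.
K_v = lim_{s→0} s·G(s) = 8·11 / 13 = 88/13.
e_ss = 1/K_v = 1/(88/13) = 13/88.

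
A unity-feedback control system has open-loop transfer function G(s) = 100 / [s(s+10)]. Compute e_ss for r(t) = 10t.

1

The open loop has one pole at the origin → type 1 system.
K_v = lim_{s→0} s·G(s) = 100 / (10) = 10.
e_ss = 10/K_v = 10/10 = 1.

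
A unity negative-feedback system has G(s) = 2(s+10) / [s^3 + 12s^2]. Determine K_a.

5/3

The denominator has no term below 12s^2 — 2 poles at s=0, type 2.
K_a = lim_{s→0} s^2·G(s) = 2·10 / 12 = 5/3.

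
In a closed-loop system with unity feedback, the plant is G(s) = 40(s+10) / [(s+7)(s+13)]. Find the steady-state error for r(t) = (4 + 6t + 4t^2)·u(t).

infinity

No free integrators in G(s): this is a type 0 system. By superposition:
  • 4: e_ss = 4/(1+K_p) with K_p=400/91 → 364/491.
  • 6t: a type-0 system cannot track it, e_ss → ∞.
  • 4t^2: a type-0 system cannot track it, e_ss → ∞.
The unbounded component dominates.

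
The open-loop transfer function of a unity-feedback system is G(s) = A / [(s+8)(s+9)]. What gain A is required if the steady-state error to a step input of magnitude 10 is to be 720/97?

25

No free integrators in G(s): this is a type 0 system.
K_p = lim_{s→0} G(s) = A / (8·9) = (1/72)·A.
e_ss = 10/(1 + K_p) = 720/97 ⇒ 1 + (1/72)·A = 97/72 ⇒ A = 25.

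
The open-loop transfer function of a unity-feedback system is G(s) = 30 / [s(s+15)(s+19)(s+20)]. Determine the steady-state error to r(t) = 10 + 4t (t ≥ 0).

G(s) has one factor of s in the denominator, so the system is type 1. By superposition:
  • 10: tracked with zero error.
  • 4t: e_ss = 4/K_v with K_v=1/190 → 760.
Total e_ss = 760.

760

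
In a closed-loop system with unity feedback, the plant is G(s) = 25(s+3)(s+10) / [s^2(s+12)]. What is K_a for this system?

The open loop has two poles at the origin → type 2 system.
K_a = lim_{s→0} s^2·G(s) = 25·3·10 / (12) = 62.5.

62.5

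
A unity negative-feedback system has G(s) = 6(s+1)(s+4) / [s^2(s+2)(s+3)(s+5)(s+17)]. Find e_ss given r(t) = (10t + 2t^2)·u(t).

Two free integrators in G(s): this is a type 2 system. By superposition:
  • 10t: tracked with zero error.
  • 2t^2: e_ss = 4/K_a with K_a=4/85 → 85.
Total e_ss = 85.

85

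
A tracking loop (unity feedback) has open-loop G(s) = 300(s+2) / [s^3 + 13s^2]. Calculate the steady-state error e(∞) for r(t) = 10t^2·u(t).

Factoring s^2 from the denominator leaves a polynomial with constant term 13, so the system is type 2.
K_a = lim_{s→0} s^2·G(s) = 300·2 / 13 = 600/13.
r(t) = 10t^2 gives R(s) = 20/s^3.
e_ss = 20/K_a = 20/(600/13) = 13/30.

13/30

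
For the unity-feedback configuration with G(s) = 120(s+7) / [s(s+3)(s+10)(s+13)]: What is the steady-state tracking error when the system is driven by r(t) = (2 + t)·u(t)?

G(s) has one factor of s in the denominator, so the system is type 1. By superposition:
  • 2: tracked with zero error.
  • t: e_ss = 1/K_v with K_v=28/13 → 13/28.
Total e_ss = 13/28.

13/28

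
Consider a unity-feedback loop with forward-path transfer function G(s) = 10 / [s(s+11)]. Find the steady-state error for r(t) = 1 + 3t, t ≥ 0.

The open loop has one pole at the origin → type 1 system. Taking each input component in turn:
  • 1: tracked with zero error.
  • 3t: e_ss = 3/K_v with K_v=10/11 → 3.3.
Total e_ss = 3.3.

3.3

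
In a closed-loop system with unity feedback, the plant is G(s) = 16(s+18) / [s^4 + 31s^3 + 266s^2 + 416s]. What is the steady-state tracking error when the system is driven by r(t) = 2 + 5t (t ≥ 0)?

Lowest-order denominator term is 416s, so the open loop has 1 pole at the origin → type 1 system. By superposition:
  • 2: tracked with zero error.
  • 5t: e_ss = 5/K_v with K_v=9/13 → 65/9.
Total e_ss = 65/9.

65/9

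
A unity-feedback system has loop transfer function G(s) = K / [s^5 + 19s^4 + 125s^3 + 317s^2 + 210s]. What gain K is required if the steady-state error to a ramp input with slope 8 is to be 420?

Factoring s from the denominator leaves a polynomial with constant term 210, so the system is type 1.
K_v = lim_{s→0} s·G(s) = K / 210 = (1/210)·K.
e_ss = 8/K_v = 420 ⇒ K_v = 2/105 ⇒ K = (2/105)/(1/210) = 4.

4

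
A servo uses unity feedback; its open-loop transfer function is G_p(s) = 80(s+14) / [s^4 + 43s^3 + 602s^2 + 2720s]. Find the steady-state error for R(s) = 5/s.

Factoring s from the denominator leaves a polynomial with constant term 2720, so the system is type 1.
A type-1 system has K_p = ∞, so it tracks a step input with zero steady-state error.

0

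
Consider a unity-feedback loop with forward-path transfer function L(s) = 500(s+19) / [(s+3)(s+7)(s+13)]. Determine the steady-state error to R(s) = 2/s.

546/9773

L(s) has no factors of s in the denominator, so the system is type 0.
K_p = lim_{s→0} L(s) = 500·19 / (3·7·13) = 9500/273.
e_ss = 2/(1 + K_p) = 2/(9773/273) = 546/9773.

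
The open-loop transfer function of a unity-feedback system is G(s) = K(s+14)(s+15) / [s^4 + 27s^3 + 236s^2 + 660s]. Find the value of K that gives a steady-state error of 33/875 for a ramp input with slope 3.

Lowest-order denominator term is 660s, so the open loop has 1 pole at the origin → type 1 system.
K_v = lim_{s→0} s·G(s) = K·14·15 / 660 = (7/22)·K.
e_ss = 3/K_v = 33/875 ⇒ K_v = 875/11 ⇒ K = (875/11)/(7/22) = 250.

250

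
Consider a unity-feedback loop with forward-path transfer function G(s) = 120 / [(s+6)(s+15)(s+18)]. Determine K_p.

2/27

G(s) has no factors of s in the denominator, so the system is type 0.
K_p = lim_{s→0} G(s) = 120 / (6·15·18) = 2/27.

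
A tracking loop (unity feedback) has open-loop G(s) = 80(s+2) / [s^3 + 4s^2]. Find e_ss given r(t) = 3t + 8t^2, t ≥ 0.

0.4

Factoring s^2 from the denominator leaves a polynomial with constant term 4, so the system is type 2. Treating each term separately:
  • 3t: tracked with zero error.
  • 8t^2: e_ss = 16/K_a with K_a=40 → 0.4.
Total e_ss = 0.4.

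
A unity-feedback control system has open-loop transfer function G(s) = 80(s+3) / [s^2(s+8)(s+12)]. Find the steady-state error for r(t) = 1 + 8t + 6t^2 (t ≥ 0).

The open loop has two poles at the origin → type 2 system. Taking each input component in turn:
  • 1: tracked with zero error.
  • 8t: tracked with zero error.
  • 6t^2: e_ss = 12/K_a with K_a=2.5 → 4.8.
Total e_ss = 4.8.

4.8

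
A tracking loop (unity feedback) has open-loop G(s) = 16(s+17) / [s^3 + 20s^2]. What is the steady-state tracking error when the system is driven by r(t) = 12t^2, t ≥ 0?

The denominator has no term below 20s^2 — 2 poles at s=0, type 2.
K_a = lim_{s→0} s^2·G(s) = 16·17 / 20 = 13.6.
r(t) = 12t^2 gives R(s) = 24/s^3.
e_ss = 24/K_a = 24/13.6 = 30/17.

30/17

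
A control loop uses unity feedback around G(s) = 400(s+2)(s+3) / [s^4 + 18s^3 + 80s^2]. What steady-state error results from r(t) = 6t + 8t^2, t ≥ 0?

The denominator has no term below 80s^2 — 2 poles at s=0, type 2. Taking each input component in turn:
  • 6t: tracked with zero error.
  • 8t^2: e_ss = 16/K_a with K_a=30 → 8/15.
Total e_ss = 8/15.

8/15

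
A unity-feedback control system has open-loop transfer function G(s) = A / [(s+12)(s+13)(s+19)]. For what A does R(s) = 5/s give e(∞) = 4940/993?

15

G(s) has no factors of s in the denominator, so the system is type 0.
K_p = lim_{s→0} G(s) = A / (12·13·19) = (1/2964)·A.
e_ss = 5/(1 + K_p) = 4940/993 ⇒ 1 + (1/2964)·A = 993/988 ⇒ A = 15.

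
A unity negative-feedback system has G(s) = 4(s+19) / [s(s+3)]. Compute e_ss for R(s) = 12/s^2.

9/19

System type = 1 (one pole at s=0).
K_v = lim_{s→0} s·G(s) = 4·19 / (3) = 76/3.
e_ss = 12/K_v = 12/(76/3) = 9/19.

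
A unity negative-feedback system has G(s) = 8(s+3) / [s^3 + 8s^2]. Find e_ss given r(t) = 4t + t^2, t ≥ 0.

2/3

Lowest-order denominator term is 8s^2, so the open loop has 2 poles at the origin → type 2 system. Taking each input component in turn:
  • 4t: tracked with zero error.
  • t^2: e_ss = 2/K_a with K_a=3 → 2/3.
Total e_ss = 2/3.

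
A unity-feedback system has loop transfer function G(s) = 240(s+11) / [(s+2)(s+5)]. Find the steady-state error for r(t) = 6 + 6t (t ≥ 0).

infinity

No free integrators in G(s): this is a type 0 system. By superposition:
  • 6: e_ss = 6/(1+K_p) with K_p=264 → 6/265.
  • 6t: a type-0 system cannot track it, e_ss → ∞.
The unbounded component dominates.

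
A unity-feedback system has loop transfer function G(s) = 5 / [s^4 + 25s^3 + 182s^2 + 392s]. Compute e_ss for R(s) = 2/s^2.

156.8

Lowest-order denominator term is 392s, so the open loop has 1 pole at the origin → type 1 system.
K_v = lim_{s→0} s·G(s) = 5 / 392 = 5/392.
e_ss = 2/K_v = 2/(5/392) = 156.8.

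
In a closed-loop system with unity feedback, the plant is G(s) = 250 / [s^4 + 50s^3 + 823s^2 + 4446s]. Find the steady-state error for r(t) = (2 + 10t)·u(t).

The denominator has no term below 4446s — 1 pole at s=0, type 1. Taking each input component in turn:
  • 2: tracked with zero error.
  • 10t: e_ss = 10/K_v with K_v=125/2223 → 177.84.
Total e_ss = 177.84.

177.84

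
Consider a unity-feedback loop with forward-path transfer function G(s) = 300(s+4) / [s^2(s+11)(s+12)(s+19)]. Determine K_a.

100/209

The open loop has two poles at the origin → type 2 system.
K_a = lim_{s→0} s^2·G(s) = 300·4 / (11·12·19) = 100/209.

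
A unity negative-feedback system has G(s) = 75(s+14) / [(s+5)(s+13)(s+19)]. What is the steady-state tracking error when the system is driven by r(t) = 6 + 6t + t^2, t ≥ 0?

The open loop has no poles at the origin → type 0 system. Treating each term separately:
  • 6: e_ss = 6/(1+K_p) with K_p=210/247 → 1482/457.
  • 6t: a type-0 system cannot track it, e_ss → ∞.
  • t^2: a type-0 system cannot track it, e_ss → ∞.
The unbounded component dominates.

infinity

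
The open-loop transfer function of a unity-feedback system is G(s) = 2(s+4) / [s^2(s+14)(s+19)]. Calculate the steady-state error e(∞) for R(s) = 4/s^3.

System type = 2 (two poles at s=0).
K_a = lim_{s→0} s^2·G(s) = 2·4 / (14·19) = 4/133.
r(t) = 2t^2 gives R(s) = 4/s^3.
e_ss = 4/K_a = 4/(4/133) = 133.

133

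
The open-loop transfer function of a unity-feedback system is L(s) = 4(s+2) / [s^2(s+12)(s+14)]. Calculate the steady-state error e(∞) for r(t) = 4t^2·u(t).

168

Two free integrators in L(s): this is a type 2 system.
K_a = lim_{s→0} s^2·L(s) = 4·2 / (12·14) = 1/21.
r(t) = 4t^2 gives R(s) = 8/s^3.
e_ss = 8/K_a = 8/(1/21) = 168.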